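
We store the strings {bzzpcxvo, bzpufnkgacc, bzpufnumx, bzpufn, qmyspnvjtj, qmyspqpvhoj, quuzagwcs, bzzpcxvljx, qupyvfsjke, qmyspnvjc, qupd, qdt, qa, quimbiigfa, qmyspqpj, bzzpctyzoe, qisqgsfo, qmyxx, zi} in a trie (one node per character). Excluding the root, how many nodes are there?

85

Insert word by word; a character creates a node only if that edge doesn't already exist:
  "bzzpcxvo" → 8 new (b, z, z, p, c, x, v, o)
  "bzpufnkgacc" → prefix "bz" already present; 9 new (p, u, f, n, k, g, a, c, c)
  "bzpufnumx" → prefix "bzpufn" already present; 3 new (u, m, x)
  "bzpufn" → prefix "bzpufn" already present; 0 new (none)
  "qmyspnvjtj" → 10 new (q, m, y, s, p, n, v, j, t, j)
  "qmyspqpvhoj" → prefix "qmysp" already present; 6 new (q, p, v, h, o, j)
  "quuzagwcs" → prefix "q" already present; 8 new (u, u, z, a, g, w, c, s)
  "bzzpcxvljx" → prefix "bzzpcxv" already present; 3 new (l, j, x)
  "qupyvfsjke" → prefix "qu" already present; 8 new (p, y, v, f, s, j, k, e)
  "qmyspnvjc" → prefix "qmyspnvj" already present; 1 new (c)
  "qupd" → prefix "qup" already present; 1 new (d)
  "qdt" → prefix "q" already present; 2 new (d, t)
  "qa" → prefix "q" already present; 1 new (a)
  "quimbiigfa" → prefix "qu" already present; 8 new (i, m, b, i, i, g, f, a)
  "qmyspqpj" → prefix "qmyspqp" already present; 1 new (j)
  "bzzpctyzoe" → prefix "bzzpc" already present; 5 new (t, y, z, o, e)
  "qisqgsfo" → prefix "q" already present; 7 new (i, s, q, g, s, f, o)
  "qmyxx" → prefix "qmy" already present; 2 new (x, x)
  "zi" → 2 new (z, i)
Total nodes = 8 + 9 + 3 + 0 + 10 + 6 + 8 + 3 + 8 + 1 + 1 + 2 + 1 + 8 + 1 + 5 + 7 + 2 + 2 = 85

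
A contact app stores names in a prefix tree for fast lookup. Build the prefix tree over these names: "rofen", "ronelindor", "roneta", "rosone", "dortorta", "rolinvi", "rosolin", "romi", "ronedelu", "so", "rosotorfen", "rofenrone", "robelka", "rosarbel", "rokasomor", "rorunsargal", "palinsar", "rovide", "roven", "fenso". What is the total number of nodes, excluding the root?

98

Count nodes per top-level branch (shared prefixes stored once):
  'd'-branch (dortorta): 8 nodes
  'f'-branch (fenso): 5 nodes
  'p'-branch (palinsar): 8 nodes
  'r'-branch (robelka, rofen, rofenrone, rokasomor, rolinvi, romi, ronedelu, ronelindor, roneta, rorunsargal, rosarbel, rosolin, rosone, rosotorfen, roven, rovide): 75 nodes
  's'-branch (so): 2 nodes
Sum: 98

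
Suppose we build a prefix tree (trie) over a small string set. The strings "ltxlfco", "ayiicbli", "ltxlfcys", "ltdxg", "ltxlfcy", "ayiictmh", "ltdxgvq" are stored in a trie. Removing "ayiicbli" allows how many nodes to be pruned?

3

A node on "ayiicbli"'s path can go only if nothing else ends at it or branches off below it.
The suffix "bli" (3 nodes) is used only by "ayiicbli"; the node for "ayiic" still has the child "t", so pruning stops there.
Nodes removed: 3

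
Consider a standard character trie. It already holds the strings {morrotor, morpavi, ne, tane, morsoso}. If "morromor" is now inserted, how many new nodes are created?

The longest prefix of "morromor" already in the trie is "morro" (length 5).
Each of the 3 remaining characters creates one node.

3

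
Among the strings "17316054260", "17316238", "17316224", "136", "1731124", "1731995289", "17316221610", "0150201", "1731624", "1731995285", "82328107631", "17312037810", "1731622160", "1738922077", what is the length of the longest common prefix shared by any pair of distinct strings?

The deepest shared node is where two words last agree before diverging.
"1731622160" and "17316221610" agree on "173162216" (9 characters) before diverging; nothing deeper is shared.
Longest shared-prefix length: 9

9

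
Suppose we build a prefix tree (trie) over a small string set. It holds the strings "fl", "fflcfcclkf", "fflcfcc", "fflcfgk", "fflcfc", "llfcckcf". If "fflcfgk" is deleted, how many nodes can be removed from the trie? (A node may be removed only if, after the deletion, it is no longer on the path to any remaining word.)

Walk "fflcfgk" from the leaf back toward the root, removing each node that no remaining word uses.
The suffix "gk" (2 nodes) is used only by "fflcfgk"; the node for "fflcf" still has the child "c", so pruning stops there.
Nodes removed: 2

2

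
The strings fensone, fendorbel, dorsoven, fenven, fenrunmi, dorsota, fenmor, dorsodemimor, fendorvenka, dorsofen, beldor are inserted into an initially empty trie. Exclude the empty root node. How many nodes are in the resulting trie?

55

Insert word by word; a character creates a node only if that edge doesn't already exist:
  "fensone" → 7 new (f, e, n, s, o, n, e)
  "fendorbel" → prefix "fen" already present; 6 new (d, o, r, b, e, l)
  "dorsoven" → 8 new (d, o, r, s, o, v, e, n)
  "fenven" → prefix "fen" already present; 3 new (v, e, n)
  "fenrunmi" → prefix "fen" already present; 5 new (r, u, n, m, i)
  "dorsota" → prefix "dorso" already present; 2 new (t, a)
  "fenmor" → prefix "fen" already present; 3 new (m, o, r)
  "dorsodemimor" → prefix "dorso" already present; 7 new (d, e, m, i, m, o, r)
  "fendorvenka" → prefix "fendor" already present; 5 new (v, e, n, k, a)
  "dorsofen" → prefix "dorso" already present; 3 new (f, e, n)
  "beldor" → 6 new (b, e, l, d, o, r)
Total nodes = 7 + 6 + 8 + 3 + 5 + 2 + 3 + 7 + 5 + 3 + 6 = 55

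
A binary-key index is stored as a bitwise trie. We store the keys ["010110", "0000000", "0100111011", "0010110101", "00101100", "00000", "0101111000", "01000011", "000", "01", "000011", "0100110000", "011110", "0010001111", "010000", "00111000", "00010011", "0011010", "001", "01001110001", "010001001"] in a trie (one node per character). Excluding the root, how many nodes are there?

73

Trace insertions, counting only characters that open a new branch:
  "010110" → 6 new (0, 1, 0, 1, 1, 0)
  "0000000" → prefix "0" already present; 6 new (0, 0, 0, 0, 0, 0)
  "0100111011" → prefix "010" already present; 7 new (0, 1, 1, 1, 0, 1, 1)
  "0010110101" → prefix "00" already present; 8 new (1, 0, 1, 1, 0, 1, 0, 1)
  "00101100" → prefix "0010110" already present; 1 new (0)
  "00000" → prefix "00000" already present; 0 new (none)
  "0101111000" → prefix "01011" already present; 5 new (1, 1, 0, 0, 0)
  "01000011" → prefix "0100" already present; 4 new (0, 0, 1, 1)
  "000" → prefix "000" already present; 0 new (none)
  "01" → prefix "01" already present; 0 new (none)
  "000011" → prefix "0000" already present; 2 new (1, 1)
  "0100110000" → prefix "010011" already present; 4 new (0, 0, 0, 0)
  "011110" → prefix "01" already present; 4 new (1, 1, 1, 0)
  "0010001111" → prefix "0010" already present; 6 new (0, 0, 1, 1, 1, 1)
  "010000" → prefix "010000" already present; 0 new (none)
  "00111000" → prefix "001" already present; 5 new (1, 1, 0, 0, 0)
  "00010011" → prefix "000" already present; 5 new (1, 0, 0, 1, 1)
  "0011010" → prefix "0011" already present; 3 new (0, 1, 0)
  "001" → prefix "001" already present; 0 new (none)
  "01001110001" → prefix "01001110" already present; 3 new (0, 0, 1)
  "010001001" → prefix "01000" already present; 4 new (1, 0, 0, 1)
Total nodes = 6 + 6 + 7 + 8 + 1 + 0 + 5 + 4 + 0 + 0 + 2 + 4 + 4 + 6 + 0 + 5 + 5 + 3 + 0 + 3 + 4 = 73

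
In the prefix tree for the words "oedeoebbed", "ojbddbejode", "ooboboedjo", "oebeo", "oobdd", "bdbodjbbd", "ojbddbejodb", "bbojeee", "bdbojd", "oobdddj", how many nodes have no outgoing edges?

9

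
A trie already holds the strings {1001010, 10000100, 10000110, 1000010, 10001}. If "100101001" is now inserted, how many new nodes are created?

2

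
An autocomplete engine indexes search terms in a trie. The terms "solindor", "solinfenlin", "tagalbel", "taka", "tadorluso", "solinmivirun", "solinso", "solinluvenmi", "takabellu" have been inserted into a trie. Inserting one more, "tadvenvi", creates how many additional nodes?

5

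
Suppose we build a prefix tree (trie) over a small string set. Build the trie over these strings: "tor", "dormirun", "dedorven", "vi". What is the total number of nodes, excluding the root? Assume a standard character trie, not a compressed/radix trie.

Trie structure (* marks end of a word):
(root)
├─ d
│  ├─ e
│  │  └─ d
│  │     └─ o
│  │        └─ r
│  │           └─ v
│  │              └─ e
│  │                 └─ n *
│  └─ o
│     └─ r
│        └─ m
│           └─ i
│              └─ r
│                 └─ u
│                    └─ n *
├─ t
│  └─ o
│     └─ r *
└─ v
   └─ i *
Counting every labelled node above: 20.

20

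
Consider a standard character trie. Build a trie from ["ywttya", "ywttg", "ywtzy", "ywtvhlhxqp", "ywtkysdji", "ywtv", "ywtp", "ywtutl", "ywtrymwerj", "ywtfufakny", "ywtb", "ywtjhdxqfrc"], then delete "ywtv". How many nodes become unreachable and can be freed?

A node on "ywtv"'s path can go only if nothing else ends at it or branches off below it.
Every node on "ywtv" is still needed (e.g. by "ywtvhlhxqp"), so nothing is freed.
Nodes removed: 0

0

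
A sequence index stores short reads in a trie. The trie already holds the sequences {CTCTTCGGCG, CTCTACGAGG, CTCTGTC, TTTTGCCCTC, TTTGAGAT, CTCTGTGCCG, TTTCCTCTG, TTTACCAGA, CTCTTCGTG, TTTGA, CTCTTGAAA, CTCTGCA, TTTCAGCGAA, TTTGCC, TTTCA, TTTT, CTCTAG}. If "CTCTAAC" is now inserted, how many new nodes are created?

"CTCTA" is already a path in the trie; the remaining "AC" must be added.
New nodes needed: |"CTCTAAC"| − 5 = 7 − 5 = 2.

2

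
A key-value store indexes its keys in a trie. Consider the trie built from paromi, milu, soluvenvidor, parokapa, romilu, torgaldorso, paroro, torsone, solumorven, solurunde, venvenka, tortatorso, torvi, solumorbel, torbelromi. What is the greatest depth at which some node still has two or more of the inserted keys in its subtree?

7

Look for the deepest trie node that still has at least two words in its subtree.
"solumorbel" and "solumorven" agree on "solumor" (7 characters) before diverging; nothing deeper is shared.
Longest shared-prefix length: 7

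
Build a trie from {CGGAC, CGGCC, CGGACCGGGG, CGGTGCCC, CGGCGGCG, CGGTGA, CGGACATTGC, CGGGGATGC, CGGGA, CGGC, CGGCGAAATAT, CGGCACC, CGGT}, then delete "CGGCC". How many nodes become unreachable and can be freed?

1

Walk "CGGCC" from the leaf back toward the root, removing each node that no remaining word uses.
The suffix "C" (1 node) is used only by "CGGCC"; the node for "CGGC" still has the child "G", so pruning stops there.
Nodes removed: 1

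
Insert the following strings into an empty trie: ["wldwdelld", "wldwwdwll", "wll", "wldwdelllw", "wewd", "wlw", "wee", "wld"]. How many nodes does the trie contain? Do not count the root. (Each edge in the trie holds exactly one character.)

22

Trace insertions, counting only characters that open a new branch:
  "wldwdelld" → 9 new (w, l, d, w, d, e, l, l, d)
  "wldwwdwll" → prefix "wldw" already present; 5 new (w, d, w, l, l)
  "wll" → prefix "wl" already present; 1 new (l)
  "wldwdelllw" → prefix "wldwdell" already present; 2 new (l, w)
  "wewd" → prefix "w" already present; 3 new (e, w, d)
  "wlw" → prefix "wl" already present; 1 new (w)
  "wee" → prefix "we" already present; 1 new (e)
  "wld" → prefix "wld" already present; 0 new (none)
Total nodes = 9 + 5 + 1 + 2 + 3 + 1 + 1 + 0 = 22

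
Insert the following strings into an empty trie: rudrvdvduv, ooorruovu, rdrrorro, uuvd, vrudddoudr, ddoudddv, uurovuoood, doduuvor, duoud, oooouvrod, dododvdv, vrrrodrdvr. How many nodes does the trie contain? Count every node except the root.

86

Insert word by word; a character creates a node only if that edge doesn't already exist:
  "rudrvdvduv" → 10 new (r, u, d, r, v, d, v, d, u, v)
  "ooorruovu" → 9 new (o, o, o, r, r, u, o, v, u)
  "rdrrorro" → prefix "r" already present; 7 new (d, r, r, o, r, r, o)
  "uuvd" → 4 new (u, u, v, d)
  "vrudddoudr" → 10 new (v, r, u, d, d, d, o, u, d, r)
  "ddoudddv" → 8 new (d, d, o, u, d, d, d, v)
  "uurovuoood" → prefix "uu" already present; 8 new (r, o, v, u, o, o, o, d)
  "doduuvor" → prefix "d" already present; 7 new (o, d, u, u, v, o, r)
  "duoud" → prefix "d" already present; 4 new (u, o, u, d)
  "oooouvrod" → prefix "ooo" already present; 6 new (o, u, v, r, o, d)
  "dododvdv" → prefix "dod" already present; 5 new (o, d, v, d, v)
  "vrrrodrdvr" → prefix "vr" already present; 8 new (r, r, o, d, r, d, v, r)
Total nodes = 10 + 9 + 7 + 4 + 10 + 8 + 8 + 7 + 4 + 6 + 5 + 8 = 86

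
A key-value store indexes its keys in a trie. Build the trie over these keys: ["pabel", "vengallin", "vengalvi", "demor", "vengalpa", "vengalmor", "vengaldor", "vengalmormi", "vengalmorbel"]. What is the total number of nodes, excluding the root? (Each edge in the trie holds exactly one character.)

Trace insertions, counting only characters that open a new branch:
  "pabel" → 5 new (p, a, b, e, l)
  "vengallin" → 9 new (v, e, n, g, a, l, l, i, n)
  "vengalvi" → prefix "vengal" already present; 2 new (v, i)
  "demor" → 5 new (d, e, m, o, r)
  "vengalpa" → prefix "vengal" already present; 2 new (p, a)
  "vengalmor" → prefix "vengal" already present; 3 new (m, o, r)
  "vengaldor" → prefix "vengal" already present; 3 new (d, o, r)
  "vengalmormi" → prefix "vengalmor" already present; 2 new (m, i)
  "vengalmorbel" → prefix "vengalmor" already present; 3 new (b, e, l)
Total nodes = 5 + 9 + 2 + 5 + 2 + 3 + 3 + 2 + 3 = 34

34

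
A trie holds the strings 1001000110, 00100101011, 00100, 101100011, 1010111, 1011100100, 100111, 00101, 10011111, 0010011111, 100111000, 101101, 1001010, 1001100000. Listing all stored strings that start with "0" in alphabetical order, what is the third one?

Filter for "0…" and sort: "00100", "00100101011", "0010011111", "00101"
Position 3: 0010011111

0010011111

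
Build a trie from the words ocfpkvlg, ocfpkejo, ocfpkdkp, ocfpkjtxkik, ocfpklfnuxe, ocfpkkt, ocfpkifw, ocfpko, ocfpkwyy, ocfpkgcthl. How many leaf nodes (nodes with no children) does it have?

A leaf is a node with no children — equivalently, the end of a word that is not a proper prefix of any other stored word.
Those words: "ocfpkdkp", "ocfpkejo", "ocfpkgcthl", "ocfpkifw", "ocfpkjtxkik", "ocfpkkt", "ocfpklfnuxe", "ocfpko", "ocfpkvlg", "ocfpkwyy"
Leaf count: 10

10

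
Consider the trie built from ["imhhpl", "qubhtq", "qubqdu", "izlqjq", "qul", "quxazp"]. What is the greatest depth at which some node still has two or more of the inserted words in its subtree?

Look for the deepest trie node that still has at least two words in its subtree.
e.g. "qubhtq" and "qubqdu" share the prefix "qub" of length 3; no pair shares a longer one.
Longest shared-prefix length: 3

3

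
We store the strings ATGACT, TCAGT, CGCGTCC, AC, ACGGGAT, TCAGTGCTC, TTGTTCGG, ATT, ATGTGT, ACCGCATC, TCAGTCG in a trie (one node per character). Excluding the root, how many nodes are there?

Count nodes per top-level branch (shared prefixes stored once):
  'A'-branch (AC, ACCGCATC, ACGGGAT, ATGACT, ATGTGT, ATT): 22 nodes
  'C'-branch (CGCGTCC): 7 nodes
  'T'-branch (TCAGT, TCAGTCG, TCAGTGCTC, TTGTTCGG): 18 nodes
Sum: 47

47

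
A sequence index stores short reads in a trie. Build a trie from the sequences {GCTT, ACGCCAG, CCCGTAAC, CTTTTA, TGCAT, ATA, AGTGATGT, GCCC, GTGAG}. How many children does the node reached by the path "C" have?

Walk "C" from the root, arriving at one node.
Distinct next characters after "C": C, T.
That node has 2 child edges.

2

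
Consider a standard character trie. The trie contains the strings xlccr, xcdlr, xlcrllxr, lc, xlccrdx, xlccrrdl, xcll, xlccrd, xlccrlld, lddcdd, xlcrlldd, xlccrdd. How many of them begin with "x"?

Traverse to the node for "x", then collect every word in that subtree.
Matches: "xcdlr", "xcll", "xlccr", "xlccrd", "xlccrdd", "xlccrdx", "xlccrlld", "xlccrrdl", "xlcrlldd", "xlcrllxr"
Count: 10

10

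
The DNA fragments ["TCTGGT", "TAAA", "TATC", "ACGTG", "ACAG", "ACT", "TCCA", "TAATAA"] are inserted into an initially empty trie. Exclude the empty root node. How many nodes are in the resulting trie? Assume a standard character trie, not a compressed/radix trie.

Trie structure (* marks end of a word):
(root)
├─ A
│  └─ C
│     ├─ A
│     │  └─ G *
│     ├─ G
│     │  └─ T
│     │     └─ G *
│     └─ T *
└─ T
   ├─ A
   │  ├─ A
   │  │  ├─ A *
   │  │  └─ T
   │  │     └─ A
   │  │        └─ A *
   │  └─ T
   │     └─ C *
   └─ C
      ├─ C
      │  └─ A *
      └─ T
         └─ G
            └─ G
               └─ T *
Counting every labelled node above: 24.

24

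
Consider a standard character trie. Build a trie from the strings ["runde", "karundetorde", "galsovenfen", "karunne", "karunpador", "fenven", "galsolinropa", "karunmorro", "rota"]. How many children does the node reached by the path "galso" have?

Walk "galso" from the root, arriving at one node.
Distinct next characters after "galso": l, v.
That node has 2 child edges.

2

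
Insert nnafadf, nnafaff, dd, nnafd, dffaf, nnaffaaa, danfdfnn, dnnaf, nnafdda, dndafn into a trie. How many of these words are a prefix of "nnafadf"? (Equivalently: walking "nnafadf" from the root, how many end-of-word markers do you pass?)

1

Check each prefix of "nnafadf" against the stored set — each match is an end-marker on the path.
Prefixes of the query that are stored words: "nnafadf"
Count: 1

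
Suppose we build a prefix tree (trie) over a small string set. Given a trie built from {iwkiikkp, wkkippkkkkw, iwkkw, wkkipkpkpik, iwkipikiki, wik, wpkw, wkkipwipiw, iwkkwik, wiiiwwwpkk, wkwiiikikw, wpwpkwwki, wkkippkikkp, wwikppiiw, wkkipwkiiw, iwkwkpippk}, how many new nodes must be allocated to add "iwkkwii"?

1

"iwkkwi" is already a path in the trie; the remaining "i" must be added.
Each of the 1 remaining characters creates one node.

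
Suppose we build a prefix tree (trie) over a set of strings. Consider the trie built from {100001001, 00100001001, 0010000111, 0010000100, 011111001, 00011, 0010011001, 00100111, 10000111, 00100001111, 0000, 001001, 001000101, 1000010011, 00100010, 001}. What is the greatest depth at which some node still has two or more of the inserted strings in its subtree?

10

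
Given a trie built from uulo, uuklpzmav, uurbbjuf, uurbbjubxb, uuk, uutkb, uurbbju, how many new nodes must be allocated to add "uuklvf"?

2

"uukl" is already a path in the trie; the remaining "vf" must be added.
So 6 − 4 = 2 new nodes.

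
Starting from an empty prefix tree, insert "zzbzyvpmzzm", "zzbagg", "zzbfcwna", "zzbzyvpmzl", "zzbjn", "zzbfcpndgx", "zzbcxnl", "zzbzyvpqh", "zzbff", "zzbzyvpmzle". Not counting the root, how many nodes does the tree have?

Trie structure (* marks end of a word):
(root)
└─ z
   └─ z
      └─ b
         ├─ a
         │  └─ g
         │     └─ g *
         ├─ c
         │  └─ x
         │     └─ n
         │        └─ l *
         ├─ f
         │  ├─ c
         │  │  ├─ p
         │  │  │  └─ n
         │  │  │     └─ d
         │  │  │        └─ g
         │  │  │           └─ x *
         │  │  └─ w
         │  │     └─ n
         │  │        └─ a *
         │  └─ f *
         ├─ j
         │  └─ n *
         └─ z
            └─ y
               └─ v
                  └─ p
                     ├─ m
                     │  └─ z
                     │     ├─ l *
                     │     │  └─ e *
                     │     └─ z
                     │        └─ m *
                     └─ q
                        └─ h *
Counting every labelled node above: 35.

35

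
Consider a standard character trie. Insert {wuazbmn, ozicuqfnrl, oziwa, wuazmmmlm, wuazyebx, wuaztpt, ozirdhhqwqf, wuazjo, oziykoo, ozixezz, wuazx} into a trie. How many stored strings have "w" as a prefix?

Walk to "w"; the words in its subtree are exactly those with that prefix.
Matches: "wuazbmn", "wuazjo", "wuazmmmlm", "wuaztpt", "wuazx", "wuazyebx"
Count: 6

6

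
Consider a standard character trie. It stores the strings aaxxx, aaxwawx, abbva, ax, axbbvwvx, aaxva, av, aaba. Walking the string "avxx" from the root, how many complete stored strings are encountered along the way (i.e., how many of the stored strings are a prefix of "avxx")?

Traverse "avxx" character by character; count nodes along the way that are marked as word ends.
Prefixes of the query that are stored words: "av"
Count: 1

1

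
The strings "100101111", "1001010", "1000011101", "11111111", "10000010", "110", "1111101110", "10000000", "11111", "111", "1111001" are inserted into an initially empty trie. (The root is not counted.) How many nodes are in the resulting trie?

Trie structure (* marks end of a word):
(root)
└─ 1
   ├─ 0
   │  └─ 0
   │     ├─ 0
   │     │  └─ 0
   │     │     ├─ 0
   │     │     │  ├─ 0
   │     │     │  │  └─ 0 *
   │     │     │  └─ 1
   │     │     │     └─ 0 *
   │     │     └─ 1
   │     │        └─ 1
   │     │           └─ 1
   │     │              └─ 0
   │     │                 └─ 1 *
   │     └─ 1
   │        └─ 0
   │           └─ 1
   │              ├─ 0 *
   │              └─ 1
   │                 └─ 1
   │                    └─ 1 *
   └─ 1
      ├─ 0 *
      └─ 1 *
         └─ 1
            ├─ 0
            │  └─ 0
            │     └─ 1 *
            └─ 1 *
               ├─ 0
               │  └─ 1
               │     └─ 1
               │        └─ 1
               │           └─ 0 *
               └─ 1
                  └─ 1
                     └─ 1 *
Counting every labelled node above: 38.

38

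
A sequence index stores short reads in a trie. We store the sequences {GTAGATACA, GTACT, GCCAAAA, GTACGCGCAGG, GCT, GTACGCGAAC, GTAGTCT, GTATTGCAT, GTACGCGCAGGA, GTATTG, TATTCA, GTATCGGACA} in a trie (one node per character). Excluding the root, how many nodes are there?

50

Trace insertions, counting only characters that open a new branch:
  "GTAGATACA" → 9 new (G, T, A, G, A, T, A, C, A)
  "GTACT" → prefix "GTA" already present; 2 new (C, T)
  "GCCAAAA" → prefix "G" already present; 6 new (C, C, A, A, A, A)
  "GTACGCGCAGG" → prefix "GTAC" already present; 7 new (G, C, G, C, A, G, G)
  "GCT" → prefix "GC" already present; 1 new (T)
  "GTACGCGAAC" → prefix "GTACGCG" already present; 3 new (A, A, C)
  "GTAGTCT" → prefix "GTAG" already present; 3 new (T, C, T)
  "GTATTGCAT" → prefix "GTA" already present; 6 new (T, T, G, C, A, T)
  "GTACGCGCAGGA" → prefix "GTACGCGCAGG" already present; 1 new (A)
  "GTATTG" → prefix "GTATTG" already present; 0 new (none)
  "TATTCA" → 6 new (T, A, T, T, C, A)
  "GTATCGGACA" → prefix "GTAT" already present; 6 new (C, G, G, A, C, A)
Total nodes = 9 + 2 + 6 + 7 + 1 + 3 + 3 + 6 + 1 + 0 + 6 + 6 = 50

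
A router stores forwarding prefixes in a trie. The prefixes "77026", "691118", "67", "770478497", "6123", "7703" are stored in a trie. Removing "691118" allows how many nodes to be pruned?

After clearing the end-marker at "691118", prune upward until reaching a node still needed by another word.
The suffix "91118" (5 nodes) is used only by "691118"; the node for "6" still has the child "7", so pruning stops there.
Nodes removed: 5

5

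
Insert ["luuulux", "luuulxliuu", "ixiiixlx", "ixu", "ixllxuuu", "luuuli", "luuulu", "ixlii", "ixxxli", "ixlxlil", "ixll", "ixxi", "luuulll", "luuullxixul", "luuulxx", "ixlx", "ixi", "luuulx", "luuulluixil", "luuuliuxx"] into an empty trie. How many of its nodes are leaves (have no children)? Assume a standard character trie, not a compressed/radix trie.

14

Leaves are exactly the stored words that no other stored word extends.
Those words: "ixiiixlx", "ixlii", "ixllxuuu", "ixlxlil", "ixu", "ixxi", "ixxxli", "luuuliuxx", "luuulll", "luuulluixil", "luuullxixul", "luuulux", "luuulxliuu", "luuulxx"
Leaf count: 14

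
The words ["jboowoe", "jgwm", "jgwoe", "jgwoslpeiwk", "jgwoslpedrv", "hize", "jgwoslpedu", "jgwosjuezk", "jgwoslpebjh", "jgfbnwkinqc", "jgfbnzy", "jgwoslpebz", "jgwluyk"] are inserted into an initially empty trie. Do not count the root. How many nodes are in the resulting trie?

51

For each word, the new-node count is its length minus the longest prefix already in the trie:
  "jboowoe" → 7 new (j, b, o, o, w, o, e)
  "jgwm" → prefix "j" already present; 3 new (g, w, m)
  "jgwoe" → prefix "jgw" already present; 2 new (o, e)
  "jgwoslpeiwk" → prefix "jgwo" already present; 7 new (s, l, p, e, i, w, k)
  "jgwoslpedrv" → prefix "jgwoslpe" already present; 3 new (d, r, v)
  "hize" → 4 new (h, i, z, e)
  "jgwoslpedu" → prefix "jgwoslped" already present; 1 new (u)
  "jgwosjuezk" → prefix "jgwos" already present; 5 new (j, u, e, z, k)
  "jgwoslpebjh" → prefix "jgwoslpe" already present; 3 new (b, j, h)
  "jgfbnwkinqc" → prefix "jg" already present; 9 new (f, b, n, w, k, i, n, q, c)
  "jgfbnzy" → prefix "jgfbn" already present; 2 new (z, y)
  "jgwoslpebz" → prefix "jgwoslpeb" already present; 1 new (z)
  "jgwluyk" → prefix "jgw" already present; 4 new (l, u, y, k)
Total nodes = 7 + 3 + 2 + 7 + 3 + 4 + 1 + 5 + 3 + 9 + 2 + 1 + 4 = 51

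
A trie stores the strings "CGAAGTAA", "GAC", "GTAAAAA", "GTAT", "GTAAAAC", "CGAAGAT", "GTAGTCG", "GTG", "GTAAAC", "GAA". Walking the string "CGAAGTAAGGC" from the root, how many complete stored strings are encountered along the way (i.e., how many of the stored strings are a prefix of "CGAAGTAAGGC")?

Walk "CGAAGTAAGGC" from the root; an end-of-word marker is hit whenever a stored word is a prefix of "CGAAGTAAGGC".
Prefixes of the query that are stored words: "CGAAGTAA"
Count: 1

1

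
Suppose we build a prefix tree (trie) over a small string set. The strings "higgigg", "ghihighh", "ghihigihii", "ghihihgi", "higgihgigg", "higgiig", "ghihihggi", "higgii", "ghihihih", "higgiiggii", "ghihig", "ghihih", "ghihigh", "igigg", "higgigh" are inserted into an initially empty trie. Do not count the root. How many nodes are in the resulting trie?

42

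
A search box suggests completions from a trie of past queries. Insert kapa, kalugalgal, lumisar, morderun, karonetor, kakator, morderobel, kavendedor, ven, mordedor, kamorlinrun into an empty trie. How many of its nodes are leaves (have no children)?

A leaf is a node with no children — equivalently, the end of a word that is not a proper prefix of any other stored word.
Those words: "kakator", "kalugalgal", "kamorlinrun", "kapa", "karonetor", "kavendedor", "lumisar", "mordedor", "morderobel", "morderun", "ven"
Leaf count: 11

11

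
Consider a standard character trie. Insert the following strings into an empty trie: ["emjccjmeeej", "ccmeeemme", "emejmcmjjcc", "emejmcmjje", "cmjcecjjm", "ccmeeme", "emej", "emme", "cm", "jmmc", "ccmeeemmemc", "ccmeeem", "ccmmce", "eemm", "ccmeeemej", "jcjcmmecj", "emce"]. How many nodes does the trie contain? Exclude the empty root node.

Trace insertions, counting only characters that open a new branch:
  "emjccjmeeej" → 11 new (e, m, j, c, c, j, m, e, e, e, j)
  "ccmeeemme" → 9 new (c, c, m, e, e, e, m, m, e)
  "emejmcmjjcc" → prefix "em" already present; 9 new (e, j, m, c, m, j, j, c, c)
  "emejmcmjje" → prefix "emejmcmjj" already present; 1 new (e)
  "cmjcecjjm" → prefix "c" already present; 8 new (m, j, c, e, c, j, j, m)
  "ccmeeme" → prefix "ccmee" already present; 2 new (m, e)
  "emej" → prefix "emej" already present; 0 new (none)
  "emme" → prefix "em" already present; 2 new (m, e)
  "cm" → prefix "cm" already present; 0 new (none)
  "jmmc" → 4 new (j, m, m, c)
  "ccmeeemmemc" → prefix "ccmeeemme" already present; 2 new (m, c)
  "ccmeeem" → prefix "ccmeeem" already present; 0 new (none)
  "ccmmce" → prefix "ccm" already present; 3 new (m, c, e)
  "eemm" → prefix "e" already present; 3 new (e, m, m)
  "ccmeeemej" → prefix "ccmeeem" already present; 2 new (e, j)
  "jcjcmmecj" → prefix "j" already present; 8 new (c, j, c, m, m, e, c, j)
  "emce" → prefix "em" already present; 2 new (c, e)
Total nodes = 11 + 9 + 9 + 1 + 8 + 2 + 0 + 2 + 0 + 4 + 2 + 0 + 3 + 3 + 2 + 8 + 2 = 66

66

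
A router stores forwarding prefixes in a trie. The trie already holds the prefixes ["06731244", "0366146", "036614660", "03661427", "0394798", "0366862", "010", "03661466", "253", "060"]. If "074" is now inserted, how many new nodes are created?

2

"0" is already a path in the trie; the remaining "74" must be added.
Each of the 2 remaining characters creates one node.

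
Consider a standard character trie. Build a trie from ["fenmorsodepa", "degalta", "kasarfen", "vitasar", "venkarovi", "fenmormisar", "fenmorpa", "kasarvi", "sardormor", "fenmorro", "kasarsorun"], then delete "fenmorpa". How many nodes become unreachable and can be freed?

2

After clearing the end-marker at "fenmorpa", prune upward until reaching a node still needed by another word.
The suffix "pa" (2 nodes) is used only by "fenmorpa"; the node for "fenmor" still has the child "s", so pruning stops there.
Nodes removed: 2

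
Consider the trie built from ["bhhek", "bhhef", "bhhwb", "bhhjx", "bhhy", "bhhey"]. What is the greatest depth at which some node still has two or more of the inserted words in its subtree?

The deepest shared node is where two words last agree before diverging.
"bhhef" and "bhhek" agree on "bhhe" (4 characters) before diverging; nothing deeper is shared.
Longest shared-prefix length: 4

4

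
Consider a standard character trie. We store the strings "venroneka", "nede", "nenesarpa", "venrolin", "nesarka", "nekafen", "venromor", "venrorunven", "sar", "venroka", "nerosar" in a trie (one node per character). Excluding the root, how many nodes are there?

52

Trace insertions, counting only characters that open a new branch:
  "venroneka" → 9 new (v, e, n, r, o, n, e, k, a)
  "nede" → 4 new (n, e, d, e)
  "nenesarpa" → prefix "ne" already present; 7 new (n, e, s, a, r, p, a)
  "venrolin" → prefix "venro" already present; 3 new (l, i, n)
  "nesarka" → prefix "ne" already present; 5 new (s, a, r, k, a)
  "nekafen" → prefix "ne" already present; 5 new (k, a, f, e, n)
  "venromor" → prefix "venro" already present; 3 new (m, o, r)
  "venrorunven" → prefix "venro" already present; 6 new (r, u, n, v, e, n)
  "sar" → 3 new (s, a, r)
  "venroka" → prefix "venro" already present; 2 new (k, a)
  "nerosar" → prefix "ne" already present; 5 new (r, o, s, a, r)
Total nodes = 9 + 4 + 7 + 3 + 5 + 5 + 3 + 6 + 3 + 2 + 5 = 52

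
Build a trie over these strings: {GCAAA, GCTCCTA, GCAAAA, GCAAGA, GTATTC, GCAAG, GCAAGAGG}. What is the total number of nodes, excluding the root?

20

Count nodes per top-level branch (shared prefixes stored once):
  'G'-branch (GCAAA, GCAAAA, GCAAG, GCAAGA, GCAAGAGG, GCTCCTA, GTATTC): 20 nodes
Sum: 20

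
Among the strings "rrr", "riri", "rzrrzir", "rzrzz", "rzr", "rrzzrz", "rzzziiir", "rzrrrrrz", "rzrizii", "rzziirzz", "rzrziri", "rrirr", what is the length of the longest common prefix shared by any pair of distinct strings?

4

Equivalently: take the maximum, over all pairs, of their longest common prefix length.
"rzrrrrrz" and "rzrrzir" agree on "rzrr" (4 characters) before diverging; nothing deeper is shared.
Longest shared-prefix length: 4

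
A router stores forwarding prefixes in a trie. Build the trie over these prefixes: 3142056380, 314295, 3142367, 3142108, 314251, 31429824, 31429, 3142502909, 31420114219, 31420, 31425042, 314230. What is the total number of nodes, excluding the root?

37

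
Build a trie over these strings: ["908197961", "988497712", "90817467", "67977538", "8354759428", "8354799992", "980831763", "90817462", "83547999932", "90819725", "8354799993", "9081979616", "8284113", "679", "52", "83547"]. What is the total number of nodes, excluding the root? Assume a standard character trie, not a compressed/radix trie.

65

Count nodes per top-level branch (shared prefixes stored once):
  '5'-branch (52): 2 nodes
  '6'-branch (679, 67977538): 8 nodes
  '8'-branch (8284113, 83547, 8354759428, 8354799992, 8354799993, 83547999932): 23 nodes
  '9'-branch (90817462, 90817467, 90819725, 908197961, 9081979616, 980831763, 988497712): 32 nodes
Sum: 65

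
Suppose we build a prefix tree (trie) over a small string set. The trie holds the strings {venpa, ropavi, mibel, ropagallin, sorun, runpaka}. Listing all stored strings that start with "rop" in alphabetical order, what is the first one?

ropagallin

Words with prefix "rop", in lexicographic order: "ropagallin", "ropavi"
Position 1: ropagallin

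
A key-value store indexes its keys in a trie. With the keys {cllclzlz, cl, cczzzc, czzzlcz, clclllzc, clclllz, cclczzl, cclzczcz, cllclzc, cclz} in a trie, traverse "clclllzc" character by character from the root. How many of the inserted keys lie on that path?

Traverse "clclllzc" character by character; count nodes along the way that are marked as word ends.
Prefixes of the query that are stored words: "cl", "clclllz", "clclllzc"
Count: 3

3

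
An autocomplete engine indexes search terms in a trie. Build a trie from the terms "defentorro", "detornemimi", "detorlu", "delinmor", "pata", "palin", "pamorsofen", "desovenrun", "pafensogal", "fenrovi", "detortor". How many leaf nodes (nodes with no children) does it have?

11

Leaves are exactly the stored words that no other stored word extends.
Those words: "defentorro", "delinmor", "desovenrun", "detorlu", "detornemimi", "detortor", "fenrovi", "pafensogal", "palin", "pamorsofen", "pata"
Leaf count: 11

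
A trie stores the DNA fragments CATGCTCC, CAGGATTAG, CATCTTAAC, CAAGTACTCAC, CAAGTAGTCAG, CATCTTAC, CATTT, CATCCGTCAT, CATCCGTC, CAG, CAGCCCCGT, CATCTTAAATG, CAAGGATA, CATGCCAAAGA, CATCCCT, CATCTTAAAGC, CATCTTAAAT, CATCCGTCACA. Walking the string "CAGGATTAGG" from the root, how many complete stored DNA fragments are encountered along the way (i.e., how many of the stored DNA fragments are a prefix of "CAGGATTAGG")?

Check each prefix of "CAGGATTAGG" against the stored set — each match is an end-marker on the path.
Prefixes of the query that are stored words: "CAG", "CAGGATTAG"
Count: 2

2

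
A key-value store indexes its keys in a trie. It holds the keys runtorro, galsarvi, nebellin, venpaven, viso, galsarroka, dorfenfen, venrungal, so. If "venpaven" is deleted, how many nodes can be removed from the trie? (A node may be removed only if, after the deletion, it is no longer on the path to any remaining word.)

Walk "venpaven" from the leaf back toward the root, removing each node that no remaining word uses.
The suffix "paven" (5 nodes) is used only by "venpaven"; the node for "ven" still has the child "r", so pruning stops there.
Nodes removed: 5

5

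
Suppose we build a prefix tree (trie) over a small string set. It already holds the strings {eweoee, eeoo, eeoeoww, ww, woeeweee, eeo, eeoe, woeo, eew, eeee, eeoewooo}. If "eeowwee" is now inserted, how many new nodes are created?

4

The longest prefix of "eeowwee" already in the trie is "eeo" (length 3).
Each of the 4 remaining characters creates one node.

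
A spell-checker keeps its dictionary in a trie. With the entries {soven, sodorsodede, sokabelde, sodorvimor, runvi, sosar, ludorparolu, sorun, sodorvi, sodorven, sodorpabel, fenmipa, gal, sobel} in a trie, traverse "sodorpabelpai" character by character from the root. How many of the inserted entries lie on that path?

Walk "sodorpabelpai" from the root; an end-of-word marker is hit whenever a stored word is a prefix of "sodorpabelpai".
Prefixes of the query that are stored words: "sodorpabel"
Count: 1

1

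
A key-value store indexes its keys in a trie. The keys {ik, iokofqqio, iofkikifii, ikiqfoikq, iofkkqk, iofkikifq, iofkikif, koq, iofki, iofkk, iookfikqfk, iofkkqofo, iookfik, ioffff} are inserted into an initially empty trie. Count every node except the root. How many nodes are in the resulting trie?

46

Count nodes per top-level branch (shared prefixes stored once):
  'i'-branch (ik, ikiqfoikq, ioffff, iofki, iofkikif, iofkikifii, iofkikifq, iofkk, iofkkqk, iofkkqofo, iokofqqio, iookfik, iookfikqfk): 43 nodes
  'k'-branch (koq): 3 nodes
Sum: 46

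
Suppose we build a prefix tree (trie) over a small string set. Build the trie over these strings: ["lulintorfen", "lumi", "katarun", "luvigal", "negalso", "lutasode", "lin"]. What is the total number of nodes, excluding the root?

40

Count nodes per top-level branch (shared prefixes stored once):
  'k'-branch (katarun): 7 nodes
  'l'-branch (lin, lulintorfen, lumi, lutasode, luvigal): 26 nodes
  'n'-branch (negalso): 7 nodes
Sum: 40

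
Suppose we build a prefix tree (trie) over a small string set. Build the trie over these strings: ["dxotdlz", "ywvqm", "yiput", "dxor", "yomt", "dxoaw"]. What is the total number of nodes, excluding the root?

Insert word by word; a character creates a node only if that edge doesn't already exist:
  "dxotdlz" → 7 new (d, x, o, t, d, l, z)
  "ywvqm" → 5 new (y, w, v, q, m)
  "yiput" → prefix "y" already present; 4 new (i, p, u, t)
  "dxor" → prefix "dxo" already present; 1 new (r)
  "yomt" → prefix "y" already present; 3 new (o, m, t)
  "dxoaw" → prefix "dxo" already present; 2 new (a, w)
Total nodes = 7 + 5 + 4 + 1 + 3 + 2 = 22

22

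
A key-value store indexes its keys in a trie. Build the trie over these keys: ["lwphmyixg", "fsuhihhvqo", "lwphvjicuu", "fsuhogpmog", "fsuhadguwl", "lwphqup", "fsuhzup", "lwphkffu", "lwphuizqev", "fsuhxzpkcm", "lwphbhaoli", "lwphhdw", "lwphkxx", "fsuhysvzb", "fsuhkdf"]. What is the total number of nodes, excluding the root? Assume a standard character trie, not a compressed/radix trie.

For each word, the new-node count is its length minus the longest prefix already in the trie:
  "lwphmyixg" → 9 new (l, w, p, h, m, y, i, x, g)
  "fsuhihhvqo" → 10 new (f, s, u, h, i, h, h, v, q, o)
  "lwphvjicuu" → prefix "lwph" already present; 6 new (v, j, i, c, u, u)
  "fsuhogpmog" → prefix "fsuh" already present; 6 new (o, g, p, m, o, g)
  "fsuhadguwl" → prefix "fsuh" already present; 6 new (a, d, g, u, w, l)
  "lwphqup" → prefix "lwph" already present; 3 new (q, u, p)
  "fsuhzup" → prefix "fsuh" already present; 3 new (z, u, p)
  "lwphkffu" → prefix "lwph" already present; 4 new (k, f, f, u)
  "lwphuizqev" → prefix "lwph" already present; 6 new (u, i, z, q, e, v)
  "fsuhxzpkcm" → prefix "fsuh" already present; 6 new (x, z, p, k, c, m)
  "lwphbhaoli" → prefix "lwph" already present; 6 new (b, h, a, o, l, i)
  "lwphhdw" → prefix "lwph" already present; 3 new (h, d, w)
  "lwphkxx" → prefix "lwphk" already present; 2 new (x, x)
  "fsuhysvzb" → prefix "fsuh" already present; 5 new (y, s, v, z, b)
  "fsuhkdf" → prefix "fsuh" already present; 3 new (k, d, f)
Total nodes = 9 + 10 + 6 + 6 + 6 + 3 + 3 + 4 + 6 + 6 + 6 + 3 + 2 + 5 + 3 = 78

78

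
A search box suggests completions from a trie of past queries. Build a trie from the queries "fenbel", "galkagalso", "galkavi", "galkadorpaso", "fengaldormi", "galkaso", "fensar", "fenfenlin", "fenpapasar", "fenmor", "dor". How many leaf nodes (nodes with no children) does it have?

Leaves are exactly the stored words that no other stored word extends.
Those words: "dor", "fenbel", "fenfenlin", "fengaldormi", "fenmor", "fenpapasar", "fensar", "galkadorpaso", "galkagalso", "galkaso", "galkavi"
Leaf count: 11

11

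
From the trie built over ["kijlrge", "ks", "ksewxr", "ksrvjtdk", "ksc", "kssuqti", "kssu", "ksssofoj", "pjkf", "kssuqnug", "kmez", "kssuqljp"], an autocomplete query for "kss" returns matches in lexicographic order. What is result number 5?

Filter for "kss…" and sort: "ksssofoj", "kssu", "kssuqljp", "kssuqnug", "kssuqti"
The 5th is kssuqti.

kssuqti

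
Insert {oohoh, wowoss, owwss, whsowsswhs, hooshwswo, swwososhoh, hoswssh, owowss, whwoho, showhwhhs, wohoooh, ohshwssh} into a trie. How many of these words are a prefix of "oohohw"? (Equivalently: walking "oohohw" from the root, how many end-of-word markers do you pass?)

1

Walk "oohohw" from the root; an end-of-word marker is hit whenever a stored word is a prefix of "oohohw".
Prefixes of the query that are stored words: "oohoh"
Count: 1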